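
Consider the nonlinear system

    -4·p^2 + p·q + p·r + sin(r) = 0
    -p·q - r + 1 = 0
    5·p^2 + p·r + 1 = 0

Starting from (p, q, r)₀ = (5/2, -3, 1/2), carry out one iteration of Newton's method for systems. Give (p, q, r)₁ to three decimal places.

(1.251, -1.033, -0.164)

At (5/2, -3, 1/2): F = (-30.77057, 8.000, 33.500).
Jacobian J = [[-8·p + q + r, p, p + cos(r)], [-q, -p, -1], [10·p + r, 0, p]].
At the point, J = [[-22.500, 2.500, 3.37758], [3.000, -2.500, -1.000], [25.500, 0.000, 2.500]] (det J = 273.44589).
Solving J·Δ = −F gives Δ = (-1.249, 1.967, -0.664).
Then the next iterate is (p, q, r)₁ = (1.251, -1.033, -0.164).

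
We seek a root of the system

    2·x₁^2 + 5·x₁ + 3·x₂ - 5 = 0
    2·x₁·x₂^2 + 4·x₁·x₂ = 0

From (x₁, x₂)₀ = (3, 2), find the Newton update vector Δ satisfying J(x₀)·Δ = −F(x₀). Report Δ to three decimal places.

(-1.915, -0.482)

At (3, 2): F = (34.000, 48.000).
Jacobian J = [[4·x₁ + 5, 3], [2·x₂^2 + 4·x₂, 4·x₁·x₂ + 4·x₁]].
At the point, J = [[17.000, 3.000], [16.000, 36.000]] (det J = 564.000).
Solving J·Δ = −F gives Δ = (-1.915, -0.482).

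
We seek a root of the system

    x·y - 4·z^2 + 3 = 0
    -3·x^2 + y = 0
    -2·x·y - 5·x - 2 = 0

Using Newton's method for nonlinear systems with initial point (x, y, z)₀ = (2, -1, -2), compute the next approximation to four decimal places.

(0.8235, -2.1176, -0.9963)

At (2, -1, -2): F = (-15.0000, -13.0000, -8.0000).
Jacobian J = [[y, x, -8·z], [-6·x, 1, 0], [-2·y - 5, -2·x, 0]].
At the point, J = [[-1.0000, 2.0000, 16.0000], [-12.0000, 1.0000, 0.0000], [-3.0000, -4.0000, 0.0000]] (det J = 816.0000).
Solving J·Δ = −F gives Δ = (-1.1765, -1.1176, 1.0037).
Then the next iterate is (x, y, z)₁ = (0.8235, -2.1176, -0.9963).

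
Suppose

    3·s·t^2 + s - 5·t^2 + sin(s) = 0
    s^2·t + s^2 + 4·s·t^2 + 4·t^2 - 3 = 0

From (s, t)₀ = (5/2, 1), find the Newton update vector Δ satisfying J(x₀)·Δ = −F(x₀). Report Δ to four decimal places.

(-1.8768, 0.0810)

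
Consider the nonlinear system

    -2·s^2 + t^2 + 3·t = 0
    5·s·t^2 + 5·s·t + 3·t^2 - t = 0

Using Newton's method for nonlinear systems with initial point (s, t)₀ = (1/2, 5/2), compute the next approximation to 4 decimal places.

(0.6942, 0.8923)

At (1/2, 5/2): F = (13.2500, 38.1250).
Jacobian J = [[-4·s, 2·t + 3], [5·t^2 + 5·t, 10·s·t + 5·s + 6·t - 1]].
At the point, J = [[-2.0000, 8.0000], [43.7500, 29.0000]] (det J = -408.0000).
Solving J·Δ = −F gives Δ = (0.1942, -1.6077).
Then the next iterate is (s, t)₁ = (0.6942, 0.8923).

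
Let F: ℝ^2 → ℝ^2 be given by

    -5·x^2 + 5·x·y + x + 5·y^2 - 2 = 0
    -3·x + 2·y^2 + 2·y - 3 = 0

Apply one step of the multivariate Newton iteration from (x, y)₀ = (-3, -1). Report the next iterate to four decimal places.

At (-3, -1): F = (-30.0000, 6.0000).
Jacobian J = [[-10·x + 5·y + 1, 5·x + 10·y], [-3, 4·y + 2]].
At the point, J = [[26.0000, -25.0000], [-3.0000, -2.0000]] (det J = -127.0000).
Solving J·Δ = −F gives Δ = (1.6535, 0.5197).
Then the next iterate is (x, y)₁ = (-1.3465, -0.4803).

(-1.3465, -0.4803)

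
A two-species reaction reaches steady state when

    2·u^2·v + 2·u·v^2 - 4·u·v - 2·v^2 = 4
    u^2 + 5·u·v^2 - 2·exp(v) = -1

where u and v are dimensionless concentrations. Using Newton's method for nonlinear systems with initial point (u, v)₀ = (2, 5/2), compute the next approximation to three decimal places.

(2.952, -0.491)

At (2, 5/2): F = (8.500, 43.13501).
Jacobian J = [[4·u·v + 2·v^2 - 4·v, 2·u^2 + 4·u·v - 4·u - 4·v], [2·u + 5·v^2, 10·u·v - 2·exp(v)]].
At the point, J = [[22.500, 10.000], [35.250, 25.63501]] (det J = 224.28777).
Solving J·Δ = −F gives Δ = (0.952, -2.991).
Then the next iterate is (u, v)₁ = (2.952, -0.491).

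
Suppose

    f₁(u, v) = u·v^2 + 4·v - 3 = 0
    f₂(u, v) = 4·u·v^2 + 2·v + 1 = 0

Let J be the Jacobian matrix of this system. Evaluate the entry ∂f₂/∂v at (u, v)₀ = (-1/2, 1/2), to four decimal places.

0.0000

∂f₂/∂v = 8·u·v + 2.
At (-1/2, 1/2) this is 0.0000.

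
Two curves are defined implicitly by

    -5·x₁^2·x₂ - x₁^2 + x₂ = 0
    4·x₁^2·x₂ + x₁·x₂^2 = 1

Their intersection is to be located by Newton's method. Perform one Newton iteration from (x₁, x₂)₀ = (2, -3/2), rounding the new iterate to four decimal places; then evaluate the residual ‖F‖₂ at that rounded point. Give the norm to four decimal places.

7.8512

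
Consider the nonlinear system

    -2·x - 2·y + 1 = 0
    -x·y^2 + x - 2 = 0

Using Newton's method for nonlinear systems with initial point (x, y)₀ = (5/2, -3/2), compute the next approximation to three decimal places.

(1.486, -0.986)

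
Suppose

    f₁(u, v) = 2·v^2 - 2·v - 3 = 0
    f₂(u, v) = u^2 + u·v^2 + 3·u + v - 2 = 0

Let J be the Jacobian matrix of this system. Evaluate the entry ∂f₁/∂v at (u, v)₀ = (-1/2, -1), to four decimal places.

-6.0000

∂f₁/∂v = 4·v - 2.
At (-1/2, -1) this is -6.0000.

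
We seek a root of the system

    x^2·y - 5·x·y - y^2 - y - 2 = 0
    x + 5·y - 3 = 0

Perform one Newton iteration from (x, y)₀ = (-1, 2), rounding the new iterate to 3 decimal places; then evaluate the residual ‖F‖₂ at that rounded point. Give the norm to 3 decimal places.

0.206

At (-1, 2): F = (4.000, 6.000).
Jacobian J = [[2·x·y - 5·y, x^2 - 5·x - 2·y - 1], [1, 5]].
At the point, J = [[-14.000, 1.000], [1.000, 5.000]] (det J = -71.000).
Solving J·Δ = −F gives Δ = (0.197, -1.239).
Then the next iterate is (x, y)₁ = (-0.803, 0.761).
Re-evaluating at (-0.803, 0.761): F = (0.20599, 0.002), so ‖F‖₂ = 0.206.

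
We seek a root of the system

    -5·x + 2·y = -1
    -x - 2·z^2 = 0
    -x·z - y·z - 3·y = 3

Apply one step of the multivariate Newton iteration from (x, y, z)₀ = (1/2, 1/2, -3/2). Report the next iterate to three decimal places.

At (1/2, 1/2, -3/2): F = (-0.500, -5.000, -3.000).
Jacobian J = [[-5, 2, 0], [-1, 0, -4·z], [-z, -z - 3, -x - y]].
At the point, J = [[-5.000, 2.000, 0.000], [-1.000, 0.000, 6.000], [1.500, -1.500, -1.000]] (det J = -29.000).
Solving J·Δ = −F gives Δ = (-1.741, -4.103, 0.543).
Then the next iterate is (x, y, z)₁ = (-1.241, -3.603, -0.957).

(-1.241, -3.603, -0.957)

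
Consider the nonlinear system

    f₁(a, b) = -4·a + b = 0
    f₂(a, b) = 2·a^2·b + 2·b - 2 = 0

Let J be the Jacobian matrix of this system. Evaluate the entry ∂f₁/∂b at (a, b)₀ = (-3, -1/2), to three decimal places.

∂f₁/∂b = 1.
At (-3, -1/2) this is 1.000.

1.000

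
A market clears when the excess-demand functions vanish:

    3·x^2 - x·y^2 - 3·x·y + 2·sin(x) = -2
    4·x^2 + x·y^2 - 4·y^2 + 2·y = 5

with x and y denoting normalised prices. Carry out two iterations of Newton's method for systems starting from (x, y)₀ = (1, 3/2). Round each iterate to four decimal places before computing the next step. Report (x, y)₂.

(1.4226, 1.5503)

At (1, 3/2): F = (-0.067058, -4.7500).
Jacobian J = [[6·x - y^2 - 3·y + 2·cos(x), -2·x·y - 3·x], [8·x + y^2, 2·x·y - 8·y + 2]].
At the point, J = [[0.330605, -6.0000], [10.2500, -7.0000]] (det J = 59.185768).
Solving J·Δ = −F gives Δ = (0.4736, 0.0149).
Then the next iterate is (x, y)₁ = (1.4736, 1.5149).
Round to (1.4736, 1.5149) and repeat: F = (0.426184, 0.917897), J = [[2.196065, -8.885513], [14.083722, -5.654487]].
Δ = (-0.0510, 0.0354), so (x, y)₂ = (1.4226, 1.5503).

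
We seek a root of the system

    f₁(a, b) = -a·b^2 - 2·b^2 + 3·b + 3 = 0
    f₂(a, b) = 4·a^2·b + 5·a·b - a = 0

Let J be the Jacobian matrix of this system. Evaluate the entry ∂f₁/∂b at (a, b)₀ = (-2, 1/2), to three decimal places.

3.000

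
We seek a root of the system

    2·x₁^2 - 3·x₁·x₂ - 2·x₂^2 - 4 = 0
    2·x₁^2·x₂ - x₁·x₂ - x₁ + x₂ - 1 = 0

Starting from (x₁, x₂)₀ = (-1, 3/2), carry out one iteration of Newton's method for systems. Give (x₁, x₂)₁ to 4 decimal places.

(-0.8319, 0.3571)

At (-1, 3/2): F = (-2.0000, 6.0000).
Jacobian J = [[4·x₁ - 3·x₂, -3·x₁ - 4·x₂], [4·x₁·x₂ - x₂ - 1, 2·x₁^2 - x₁ + 1]].
At the point, J = [[-8.5000, -3.0000], [-8.5000, 4.0000]] (det J = -59.5000).
Solving J·Δ = −F gives Δ = (0.1681, -1.1429).
Then the next iterate is (x₁, x₂)₁ = (-0.8319, 0.3571).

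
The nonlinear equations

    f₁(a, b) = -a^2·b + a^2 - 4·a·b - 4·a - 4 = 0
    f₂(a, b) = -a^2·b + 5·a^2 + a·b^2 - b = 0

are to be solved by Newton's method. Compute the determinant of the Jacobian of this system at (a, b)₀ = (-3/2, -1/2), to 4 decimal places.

J = [[-2·a·b + 2·a - 4·b - 4, -a^2 - 4·a], [-2·a·b + 10·a + b^2, -a^2 + 2·a·b - 1]].
At the point, J = [[-6.5000, 3.7500], [-16.2500, -1.7500]].
det J = 72.3125.

72.3125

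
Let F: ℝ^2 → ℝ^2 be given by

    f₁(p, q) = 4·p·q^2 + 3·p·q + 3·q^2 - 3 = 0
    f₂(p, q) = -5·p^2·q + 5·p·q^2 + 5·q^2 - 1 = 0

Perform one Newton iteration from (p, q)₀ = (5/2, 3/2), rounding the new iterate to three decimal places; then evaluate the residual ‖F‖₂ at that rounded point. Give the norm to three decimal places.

10.530

At (5/2, 3/2): F = (37.500, -8.500).
Jacobian J = [[4·q^2 + 3·q, 8·p·q + 3·p + 6·q], [-10·p·q + 5·q^2, -5·p^2 + 10·p·q + 10·q]].
At the point, J = [[13.500, 46.500], [-26.250, 21.250]] (det J = 1507.500).
Solving J·Δ = −F gives Δ = (-0.791, -0.577).
Then the next iterate is (p, q)₁ = (1.709, 0.923).
Re-evaluating at (1.709, 0.923): F = (10.11179, -2.93956), so ‖F‖₂ = 10.530.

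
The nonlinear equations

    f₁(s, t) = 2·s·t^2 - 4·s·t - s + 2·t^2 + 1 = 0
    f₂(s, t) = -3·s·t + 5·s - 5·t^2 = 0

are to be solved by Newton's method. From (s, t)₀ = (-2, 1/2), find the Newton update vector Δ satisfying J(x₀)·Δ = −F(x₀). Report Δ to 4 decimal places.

(2.3830, -0.0904)

At (-2, 1/2): F = (6.5000, -8.2500).
Jacobian J = [[2·t^2 - 4·t - 1, 4·s·t - 4·s + 4·t], [-3·t + 5, -3·s - 10·t]].
At the point, J = [[-2.5000, 6.0000], [3.5000, 1.0000]] (det J = -23.5000).
Solving J·Δ = −F gives Δ = (2.3830, -0.0904).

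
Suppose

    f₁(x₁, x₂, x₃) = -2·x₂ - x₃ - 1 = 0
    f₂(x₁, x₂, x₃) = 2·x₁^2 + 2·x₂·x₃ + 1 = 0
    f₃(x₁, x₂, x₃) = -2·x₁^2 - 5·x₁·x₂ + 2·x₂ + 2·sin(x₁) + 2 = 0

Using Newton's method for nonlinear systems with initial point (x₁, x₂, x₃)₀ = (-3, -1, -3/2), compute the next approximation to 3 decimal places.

(-1.529, -0.342, -0.315)

At (-3, -1, -3/2): F = (2.500, 22.000, -33.28224).
Jacobian J = [[0, -2, -1], [4·x₁, 2·x₃, 2·x₂], [-4·x₁ - 5·x₂ + 2·cos(x₁), -5·x₁ + 2, 0]].
At the point, J = [[0.000, -2.000, -1.000], [-12.000, -3.000, -2.000], [15.02002, 17.000, 0.000]] (det J = 219.02002).
Solving J·Δ = −F gives Δ = (1.471, 0.658, 1.185).
Then the next iterate is (x₁, x₂, x₃)₁ = (-1.529, -0.342, -0.315).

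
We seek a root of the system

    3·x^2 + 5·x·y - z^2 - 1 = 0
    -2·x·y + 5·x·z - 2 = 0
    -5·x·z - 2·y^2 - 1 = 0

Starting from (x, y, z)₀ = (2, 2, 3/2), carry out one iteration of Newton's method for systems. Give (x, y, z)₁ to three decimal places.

(1.189, 0.687, 0.759)

At (2, 2, 3/2): F = (28.750, 5.000, -24.000).
Jacobian J = [[6·x + 5·y, 5·x, -2·z], [-2·y + 5·z, -2·x, 5·x], [-5·z, -4·y, -5·x]].
At the point, J = [[22.000, 10.000, -3.000], [3.500, -4.000, 10.000], [-7.500, -8.000, -10.000]] (det J = 2414.000).
Solving J·Δ = −F gives Δ = (-0.811, -1.313, -0.741).
Then the next iterate is (x, y, z)₁ = (1.189, 0.687, 0.759).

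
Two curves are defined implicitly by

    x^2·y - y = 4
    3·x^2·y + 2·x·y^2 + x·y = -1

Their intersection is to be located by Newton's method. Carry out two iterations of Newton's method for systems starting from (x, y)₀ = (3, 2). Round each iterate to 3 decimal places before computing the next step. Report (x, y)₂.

(12.264, -1.696)

At (3, 2): F = (12.000, 85.000).
Jacobian J = [[2·x·y, x^2 - 1], [6·x·y + 2·y^2 + y, 3·x^2 + 4·x·y + x]].
At the point, J = [[12.000, 8.000], [46.000, 54.000]] (det J = 280.000).
Solving J·Δ = −F gives Δ = (0.114, -1.671).
Then the next iterate is (x, y)₁ = (3.114, 0.329).
Round to (3.114, 0.329) and repeat: F = (-1.13869, 12.26957), J = [[2.04901, 8.69700], [6.69252, 36.30301]].
Δ = (9.150, -2.025), so (x, y)₂ = (12.264, -1.696).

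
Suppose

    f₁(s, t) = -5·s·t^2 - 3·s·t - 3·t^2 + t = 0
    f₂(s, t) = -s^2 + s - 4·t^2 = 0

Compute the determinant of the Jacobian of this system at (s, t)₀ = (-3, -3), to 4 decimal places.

-430.0000

J = [[-5·t^2 - 3·t, -10·s·t - 3·s - 6·t + 1], [-2·s + 1, -8·t]].
At the point, J = [[-36.0000, -62.0000], [7.0000, 24.0000]].
det J = -430.0000.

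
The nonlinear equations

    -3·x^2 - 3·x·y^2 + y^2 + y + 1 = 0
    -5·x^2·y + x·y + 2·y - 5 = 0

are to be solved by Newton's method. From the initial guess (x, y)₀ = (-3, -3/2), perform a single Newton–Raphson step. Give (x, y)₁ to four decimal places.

At (-3, -3/2): F = (-5.0000, 64.0000).
Jacobian J = [[-6·x - 3·y^2, -6·x·y + 2·y + 1], [-10·x·y + y, -5·x^2 + x + 2]].
At the point, J = [[11.2500, -29.0000], [-46.5000, -46.0000]] (det J = -1866.0000).
Solving J·Δ = −F gives Δ = (1.1179, 0.2613).
Then the next iterate is (x, y)₁ = (-1.8821, -1.2387).

(-1.8821, -1.2387)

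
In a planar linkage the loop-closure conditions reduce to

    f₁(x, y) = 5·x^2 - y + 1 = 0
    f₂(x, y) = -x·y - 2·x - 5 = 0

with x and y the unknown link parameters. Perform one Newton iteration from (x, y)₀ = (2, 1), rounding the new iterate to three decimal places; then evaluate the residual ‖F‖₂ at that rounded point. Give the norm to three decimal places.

8.304

At (2, 1): F = (20.000, -11.000).
Jacobian J = [[10·x, -1], [-y - 2, -x]].
At the point, J = [[20.000, -1.000], [-3.000, -2.000]] (det J = -43.000).
Solving J·Δ = −F gives Δ = (-1.186, -3.721).
Then the next iterate is (x, y)₁ = (0.814, -2.721).
Re-evaluating at (0.814, -2.721): F = (7.03398, -4.41311), so ‖F‖₂ = 8.304.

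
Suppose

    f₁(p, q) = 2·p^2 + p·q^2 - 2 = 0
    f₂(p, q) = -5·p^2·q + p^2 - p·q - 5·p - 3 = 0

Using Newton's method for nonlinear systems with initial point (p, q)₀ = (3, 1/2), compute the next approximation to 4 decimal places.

At (3, 1/2): F = (16.7500, -33.0000).
Jacobian J = [[4·p + q^2, 2·p·q], [-10·p·q + 2·p - q - 5, -5·p^2 - p]].
At the point, J = [[12.2500, 3.0000], [-14.5000, -48.0000]] (det J = -544.5000).
Solving J·Δ = −F gives Δ = (-1.2948, -0.2964).
Then the next iterate is (p, q)₁ = (1.7052, 0.2036).

(1.7052, 0.2036)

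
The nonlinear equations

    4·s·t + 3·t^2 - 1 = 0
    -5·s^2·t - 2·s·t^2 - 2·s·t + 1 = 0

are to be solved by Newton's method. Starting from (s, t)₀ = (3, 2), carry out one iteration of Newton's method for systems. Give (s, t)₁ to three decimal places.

(2.668, 0.652)

At (3, 2): F = (35.000, -125.000).
Jacobian J = [[4·t, 4·s + 6·t], [-10·s·t - 2·t^2 - 2·t, -5·s^2 - 4·s·t - 2·s]].
At the point, J = [[8.000, 24.000], [-72.000, -75.000]] (det J = 1128.000).
Solving J·Δ = −F gives Δ = (-0.332, -1.348).
Then the next iterate is (s, t)₁ = (2.668, 0.652).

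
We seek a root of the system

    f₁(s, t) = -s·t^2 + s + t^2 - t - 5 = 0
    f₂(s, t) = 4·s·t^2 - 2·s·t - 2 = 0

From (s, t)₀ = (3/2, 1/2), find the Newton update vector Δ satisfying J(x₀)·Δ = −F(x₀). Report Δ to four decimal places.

At (3/2, 1/2): F = (-4.1250, -2.0000).
Jacobian J = [[-t^2 + 1, -2·s·t + 2·t - 1], [4·t^2 - 2·t, 8·s·t - 2·s]].
At the point, J = [[0.7500, -1.5000], [0.0000, 3.0000]] (det J = 2.2500).
Solving J·Δ = −F gives Δ = (6.8333, 0.6667).

(6.8333, 0.6667)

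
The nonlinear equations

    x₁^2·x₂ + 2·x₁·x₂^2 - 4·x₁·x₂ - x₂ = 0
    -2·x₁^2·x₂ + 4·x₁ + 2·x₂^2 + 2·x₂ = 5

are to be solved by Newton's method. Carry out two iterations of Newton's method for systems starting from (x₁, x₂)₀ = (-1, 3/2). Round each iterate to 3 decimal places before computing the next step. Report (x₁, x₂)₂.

(-0.870, 1.937)

At (-1, 3/2): F = (1.500, -4.500).
Jacobian J = [[2·x₁·x₂ + 2·x₂^2 - 4·x₂, x₁^2 + 4·x₁·x₂ - 4·x₁ - 1], [-4·x₁·x₂ + 4, -2·x₁^2 + 4·x₂ + 2]].
At the point, J = [[-4.500, -2.000], [10.000, 6.000]] (det J = -7.000).
Solving J·Δ = −F gives Δ = (0.000, 0.750).
Then the next iterate is (x₁, x₂)₁ = (-1.000, 2.250).
Round to (-1.000, 2.250) and repeat: F = (-1.125, 1.125), J = [[-3.375, -5.000], [13.000, 9.000]].
Δ = (0.130, -0.313), so (x₁, x₂)₂ = (-0.870, 1.937).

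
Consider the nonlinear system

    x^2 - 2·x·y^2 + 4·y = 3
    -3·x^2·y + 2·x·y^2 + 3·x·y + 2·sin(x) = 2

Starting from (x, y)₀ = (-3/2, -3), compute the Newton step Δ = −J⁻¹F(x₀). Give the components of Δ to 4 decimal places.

At (-3/2, -3): F = (14.2500, 2.755010).
Jacobian J = [[2·x - 2·y^2, -4·x·y + 4], [-6·x·y + 2·y^2 + 3·y + 2·cos(x), -3·x^2 + 4·x·y + 3·x]].
At the point, J = [[-21.0000, -14.0000], [-17.858526, 6.7500]] (det J = -391.769358).
Solving J·Δ = −F gives Δ = (0.3440, 0.5019).

(0.3440, 0.5019)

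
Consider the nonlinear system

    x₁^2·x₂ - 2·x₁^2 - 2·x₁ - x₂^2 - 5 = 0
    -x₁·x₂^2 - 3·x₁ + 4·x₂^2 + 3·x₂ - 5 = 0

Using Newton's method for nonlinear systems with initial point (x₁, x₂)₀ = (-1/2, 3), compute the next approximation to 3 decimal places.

(-1.242, 1.170)

At (-1/2, 3): F = (-12.750, 46.000).
Jacobian J = [[2·x₁·x₂ - 4·x₁ - 2, x₁^2 - 2·x₂], [-x₂^2 - 3, -2·x₁·x₂ + 8·x₂ + 3]].
At the point, J = [[-3.000, -5.750], [-12.000, 30.000]] (det J = -159.000).
Solving J·Δ = −F gives Δ = (-0.742, -1.830).
Then the next iterate is (x₁, x₂)₁ = (-1.242, 1.170).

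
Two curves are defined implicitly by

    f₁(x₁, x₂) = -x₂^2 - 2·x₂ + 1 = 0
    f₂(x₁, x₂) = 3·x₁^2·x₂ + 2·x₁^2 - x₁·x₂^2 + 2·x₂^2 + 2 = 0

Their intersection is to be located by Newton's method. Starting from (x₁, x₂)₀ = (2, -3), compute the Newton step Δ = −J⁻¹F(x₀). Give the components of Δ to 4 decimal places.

At (2, -3): F = (-2.0000, -26.0000).
Jacobian J = [[0, -2·x₂ - 2], [6·x₁·x₂ + 4·x₁ - x₂^2, 3·x₁^2 - 2·x₁·x₂ + 4·x₂]].
At the point, J = [[0.0000, 4.0000], [-37.0000, 12.0000]] (det J = 148.0000).
Solving J·Δ = −F gives Δ = (-0.5405, 0.5000).

(-0.5405, 0.5000)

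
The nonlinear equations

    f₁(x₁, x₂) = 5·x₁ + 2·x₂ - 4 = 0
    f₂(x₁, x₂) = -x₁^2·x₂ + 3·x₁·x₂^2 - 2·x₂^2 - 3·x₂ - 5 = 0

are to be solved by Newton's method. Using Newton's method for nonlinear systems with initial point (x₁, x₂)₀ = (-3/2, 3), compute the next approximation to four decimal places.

(-0.1296, 2.3240)

At (-3/2, 3): F = (-5.5000, -79.2500).
Jacobian J = [[5, 2], [-2·x₁·x₂ + 3·x₂^2, -x₁^2 + 6·x₁·x₂ - 4·x₂ - 3]].
At the point, J = [[5.0000, 2.0000], [36.0000, -44.2500]] (det J = -293.2500).
Solving J·Δ = −F gives Δ = (1.3704, -0.6760).
Then the next iterate is (x₁, x₂)₁ = (-0.1296, 2.3240).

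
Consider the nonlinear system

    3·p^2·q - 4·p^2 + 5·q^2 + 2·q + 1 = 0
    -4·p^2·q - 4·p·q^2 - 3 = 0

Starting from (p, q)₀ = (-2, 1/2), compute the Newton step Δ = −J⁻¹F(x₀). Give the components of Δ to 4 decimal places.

At (-2, 1/2): F = (-6.7500, -9.0000).
Jacobian J = [[6·p·q - 8·p, 3·p^2 + 10·q + 2], [-8·p·q - 4·q^2, -4·p^2 - 8·p·q]].
At the point, J = [[10.0000, 19.0000], [7.0000, -8.0000]] (det J = -213.0000).
Solving J·Δ = −F gives Δ = (1.0563, -0.2007).

(1.0563, -0.2007)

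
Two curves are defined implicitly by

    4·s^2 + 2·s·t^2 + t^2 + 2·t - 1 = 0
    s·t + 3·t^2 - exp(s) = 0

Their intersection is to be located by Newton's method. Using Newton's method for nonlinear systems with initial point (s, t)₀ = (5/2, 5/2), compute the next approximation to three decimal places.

(1.642, 1.293)

At (5/2, 5/2): F = (66.500, 12.81751).
Jacobian J = [[8·s + 2·t^2, 4·s·t + 2·t + 2], [t - exp(s), s + 6·t]].
At the point, J = [[32.500, 32.000], [-9.68249, 17.500]] (det J = 878.58981).
Solving J·Δ = −F gives Δ = (-0.858, -1.207).
Then the next iterate is (s, t)₁ = (1.642, 1.293).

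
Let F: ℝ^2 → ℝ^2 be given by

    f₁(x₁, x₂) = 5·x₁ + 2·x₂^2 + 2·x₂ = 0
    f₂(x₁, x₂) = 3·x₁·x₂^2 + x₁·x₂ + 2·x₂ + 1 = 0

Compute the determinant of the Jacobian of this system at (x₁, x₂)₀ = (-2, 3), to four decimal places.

-600.0000

J = [[5, 4·x₂ + 2], [3·x₂^2 + x₂, 6·x₁·x₂ + x₁ + 2]].
At the point, J = [[5.0000, 14.0000], [30.0000, -36.0000]].
det J = -600.0000.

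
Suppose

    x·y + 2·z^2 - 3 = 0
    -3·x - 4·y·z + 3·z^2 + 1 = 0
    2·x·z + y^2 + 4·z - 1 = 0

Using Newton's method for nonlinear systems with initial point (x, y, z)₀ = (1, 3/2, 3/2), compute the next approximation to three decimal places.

(-14.833, 9.750, 3.583)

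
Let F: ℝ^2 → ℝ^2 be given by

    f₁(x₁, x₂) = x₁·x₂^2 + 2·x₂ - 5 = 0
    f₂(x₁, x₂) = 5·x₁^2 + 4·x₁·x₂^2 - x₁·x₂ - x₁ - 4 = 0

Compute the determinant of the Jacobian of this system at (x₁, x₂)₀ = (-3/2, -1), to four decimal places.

J = [[x₂^2, 2·x₁·x₂ + 2], [10·x₁ + 4·x₂^2 - x₂ - 1, 8·x₁·x₂ - x₁]].
At the point, J = [[1.0000, 5.0000], [-11.0000, 13.5000]].
det J = 68.5000.

68.5000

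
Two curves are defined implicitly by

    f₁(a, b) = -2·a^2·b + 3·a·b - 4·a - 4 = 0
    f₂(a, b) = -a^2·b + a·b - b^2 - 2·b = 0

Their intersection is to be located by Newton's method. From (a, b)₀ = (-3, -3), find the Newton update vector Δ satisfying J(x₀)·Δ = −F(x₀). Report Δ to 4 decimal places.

(1.0229, 1.4400)

At (-3, -3): F = (89.0000, 33.0000).
Jacobian J = [[-4·a·b + 3·b - 4, -2·a^2 + 3·a], [-2·a·b + b, -a^2 + a - 2·b - 2]].
At the point, J = [[-49.0000, -27.0000], [-21.0000, -8.0000]] (det J = -175.0000).
Solving J·Δ = −F gives Δ = (1.0229, 1.4400).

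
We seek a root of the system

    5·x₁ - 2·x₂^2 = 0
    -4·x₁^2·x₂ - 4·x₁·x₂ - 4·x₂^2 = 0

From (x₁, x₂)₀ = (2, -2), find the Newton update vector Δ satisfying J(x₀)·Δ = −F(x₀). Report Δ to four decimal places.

(-0.7556, 0.2222)

At (2, -2): F = (2.0000, 32.0000).
Jacobian J = [[5, -4·x₂], [-8·x₁·x₂ - 4·x₂, -4·x₁^2 - 4·x₁ - 8·x₂]].
At the point, J = [[5.0000, 8.0000], [40.0000, -8.0000]] (det J = -360.0000).
Solving J·Δ = −F gives Δ = (-0.7556, 0.2222).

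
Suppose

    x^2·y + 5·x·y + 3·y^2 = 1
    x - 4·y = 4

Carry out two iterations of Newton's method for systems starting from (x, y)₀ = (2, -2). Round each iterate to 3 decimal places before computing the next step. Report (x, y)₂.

At (2, -2): F = (-17.000, 6.000).
Jacobian J = [[2·x·y + 5·y, x^2 + 5·x + 6·y], [1, -4]].
At the point, J = [[-18.000, 2.000], [1.000, -4.000]] (det J = 70.000).
Solving J·Δ = −F gives Δ = (-0.800, 1.300).
Then the next iterate is (x, y)₁ = (1.200, -0.700).
Round to (1.200, -0.700) and repeat: F = (-4.738, 0.000), J = [[-5.180, 3.240], [1.000, -4.000]].
Δ = (-1.084, -0.271), so (x, y)₂ = (0.116, -0.971).

(0.116, -0.971)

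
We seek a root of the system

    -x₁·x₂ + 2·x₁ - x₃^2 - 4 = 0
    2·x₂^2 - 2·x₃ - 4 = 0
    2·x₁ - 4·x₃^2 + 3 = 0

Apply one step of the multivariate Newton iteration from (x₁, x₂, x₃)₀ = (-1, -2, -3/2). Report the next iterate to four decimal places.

At (-1, -2, -3/2): F = (-10.2500, 7.0000, -8.0000).
Jacobian J = [[-x₂ + 2, -x₁, -2·x₃], [0, 4·x₂, -2], [2, 0, -8·x₃]].
At the point, J = [[4.0000, 1.0000, 3.0000], [0.0000, -8.0000, -2.0000], [2.0000, 0.0000, 12.0000]] (det J = -340.0000).
Solving J·Δ = −F gives Δ = (2.1294, 0.7971, 0.3118).
Then the next iterate is (x₁, x₂, x₃)₁ = (1.1294, -1.2029, -1.1882).

(1.1294, -1.2029, -1.1882)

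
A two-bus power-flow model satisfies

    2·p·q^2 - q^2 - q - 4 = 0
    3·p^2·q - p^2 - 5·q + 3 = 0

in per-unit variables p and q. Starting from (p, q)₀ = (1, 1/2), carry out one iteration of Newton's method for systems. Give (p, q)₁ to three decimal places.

(9.500, 5.250)

At (1, 1/2): F = (-4.250, 1.000).
Jacobian J = [[2·q^2, 4·p·q - 2·q - 1], [6·p·q - 2·p, 3·p^2 - 5]].
At the point, J = [[0.500, 0.000], [1.000, -2.000]] (det J = -1.000).
Solving J·Δ = −F gives Δ = (8.500, 4.750).
Then the next iterate is (p, q)₁ = (9.500, 5.250).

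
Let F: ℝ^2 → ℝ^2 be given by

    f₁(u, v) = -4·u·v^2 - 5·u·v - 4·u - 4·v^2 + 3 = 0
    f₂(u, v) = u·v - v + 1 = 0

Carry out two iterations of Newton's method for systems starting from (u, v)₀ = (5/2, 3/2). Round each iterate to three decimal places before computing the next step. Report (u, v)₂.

(0.068, 0.962)

At (5/2, 3/2): F = (-57.250, 3.250).
Jacobian J = [[-4·v^2 - 5·v - 4, -8·u·v - 5·u - 8·v], [v, u - 1]].
At the point, J = [[-20.500, -54.500], [1.500, 1.500]] (det J = 51.000).
Solving J·Δ = −F gives Δ = (-1.789, -0.377).
Then the next iterate is (u, v)₁ = (0.711, 1.123).
Round to (0.711, 1.123) and repeat: F = (-12.46743, 0.67545), J = [[-14.65952, -18.92662], [1.123, -0.289]].
Δ = (-0.643, -0.161), so (u, v)₂ = (0.068, 0.962).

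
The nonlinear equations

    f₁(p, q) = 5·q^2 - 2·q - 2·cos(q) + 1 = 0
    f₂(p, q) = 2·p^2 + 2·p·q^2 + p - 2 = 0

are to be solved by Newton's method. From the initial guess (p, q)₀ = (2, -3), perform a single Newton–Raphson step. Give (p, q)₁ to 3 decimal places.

(1.857, -1.328)

At (2, -3): F = (53.97998, 44.000).
Jacobian J = [[0, 10·q + 2·sin(q) - 2], [4·p + 2·q^2 + 1, 4·p·q]].
At the point, J = [[0.000, -32.28224], [27.000, -24.000]] (det J = 871.62048).
Solving J·Δ = −F gives Δ = (-0.143, 1.672).
Then the next iterate is (p, q)₁ = (1.857, -1.328).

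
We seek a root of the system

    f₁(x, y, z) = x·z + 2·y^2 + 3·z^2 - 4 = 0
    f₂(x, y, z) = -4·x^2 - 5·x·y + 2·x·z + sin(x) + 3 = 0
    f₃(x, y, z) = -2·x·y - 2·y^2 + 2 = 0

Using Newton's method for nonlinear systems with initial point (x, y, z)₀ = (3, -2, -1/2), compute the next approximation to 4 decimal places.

At (3, -2, -1/2): F = (3.2500, -5.858880, 6.0000).
Jacobian J = [[z, 4·y, x + 6·z], [-8·x - 5·y + 2·z + cos(x), -5·x, 2·x], [-2·y, -2·x - 4·y, 0]].
At the point, J = [[-0.5000, -8.0000, 0.0000], [-15.989992, -15.0000, 6.0000], [4.0000, 2.0000, 0.0000]] (det J = -186.0000).
Solving J·Δ = −F gives Δ = (-1.7581, 0.5161, -2.4184).
Then the next iterate is (x, y, z)₁ = (1.2419, -1.4839, -2.9184).

(1.2419, -1.4839, -2.9184)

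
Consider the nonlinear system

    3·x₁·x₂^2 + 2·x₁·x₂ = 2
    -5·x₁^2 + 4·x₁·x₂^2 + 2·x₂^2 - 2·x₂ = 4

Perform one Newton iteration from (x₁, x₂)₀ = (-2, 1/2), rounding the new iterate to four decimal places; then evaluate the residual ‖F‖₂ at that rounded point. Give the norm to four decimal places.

8.4551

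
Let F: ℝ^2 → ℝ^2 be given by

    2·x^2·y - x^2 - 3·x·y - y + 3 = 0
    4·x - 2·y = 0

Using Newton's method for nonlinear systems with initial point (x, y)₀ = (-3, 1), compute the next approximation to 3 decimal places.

(0.767, 1.535)

At (-3, 1): F = (20.000, -14.000).
Jacobian J = [[4·x·y - 2·x - 3·y, 2·x^2 - 3·x - 1], [4, -2]].
At the point, J = [[-9.000, 26.000], [4.000, -2.000]] (det J = -86.000).
Solving J·Δ = −F gives Δ = (3.767, 0.535).
Then the next iterate is (x, y)₁ = (0.767, 1.535).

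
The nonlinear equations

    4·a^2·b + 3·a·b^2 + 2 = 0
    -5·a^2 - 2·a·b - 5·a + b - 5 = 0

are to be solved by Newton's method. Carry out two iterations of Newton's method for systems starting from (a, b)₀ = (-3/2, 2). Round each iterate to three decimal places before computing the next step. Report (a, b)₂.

At (-3/2, 2): F = (2.000, -0.750).
Jacobian J = [[8·a·b + 3·b^2, 4·a^2 + 6·a·b], [-10·a - 2·b - 5, -2·a + 1]].
At the point, J = [[-12.000, -9.000], [6.000, 4.000]] (det J = 6.000).
Solving J·Δ = −F gives Δ = (-0.208, 0.500).
Then the next iterate is (a, b)₁ = (-1.708, 2.500).
Round to (-1.708, 2.500) and repeat: F = (-0.85236, -0.00632), J = [[-15.410, -13.95094], [7.080, 4.416]].
Δ = (0.125, -0.200), so (a, b)₂ = (-1.583, 2.300).

(-1.583, 2.300)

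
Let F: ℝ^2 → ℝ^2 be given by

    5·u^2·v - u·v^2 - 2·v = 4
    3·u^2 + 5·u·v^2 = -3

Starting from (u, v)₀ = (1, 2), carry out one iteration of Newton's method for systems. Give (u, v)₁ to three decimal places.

(1.040, 0.647)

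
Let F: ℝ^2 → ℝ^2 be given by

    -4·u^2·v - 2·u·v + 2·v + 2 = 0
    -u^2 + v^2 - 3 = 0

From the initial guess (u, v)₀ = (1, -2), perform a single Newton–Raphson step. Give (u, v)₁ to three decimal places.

(0.545, -1.773)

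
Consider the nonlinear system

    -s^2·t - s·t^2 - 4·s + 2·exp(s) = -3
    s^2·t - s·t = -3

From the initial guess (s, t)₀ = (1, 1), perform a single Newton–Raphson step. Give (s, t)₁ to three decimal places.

At (1, 1): F = (2.43656, 3.000).
Jacobian J = [[-2·s·t - t^2 + 2·exp(s) - 4, -s^2 - 2·s·t], [2·s·t - t, s^2 - s]].
At the point, J = [[-1.56344, -3.000], [1.000, 0.000]] (det J = 3.000).
Solving J·Δ = −F gives Δ = (-3.000, 2.376).
Then the next iterate is (s, t)₁ = (-2.000, 3.376).

(-2.000, 3.376)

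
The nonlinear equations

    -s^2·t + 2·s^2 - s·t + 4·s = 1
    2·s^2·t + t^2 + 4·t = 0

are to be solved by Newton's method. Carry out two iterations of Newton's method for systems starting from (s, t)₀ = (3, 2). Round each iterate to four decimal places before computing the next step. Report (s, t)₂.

At (3, 2): F = (5.0000, 48.0000).
Jacobian J = [[-2·s·t + 4·s - t + 4, -s^2 - s], [4·s·t, 2·s^2 + 2·t + 4]].
At the point, J = [[2.0000, -12.0000], [24.0000, 26.0000]] (det J = 340.0000).
Solving J·Δ = −F gives Δ = (-2.0765, 0.0706).
Then the next iterate is (s, t)₁ = (0.9235, 2.0706).
Round to (0.9235, 2.0706) and repeat: F = (0.721590, 16.101616), J = [[1.799002, -1.776352], [7.648796, 9.846905]].
Δ = (-1.1408, -0.7491), so (s, t)₂ = (-0.2173, 1.3215).

(-0.2173, 1.3215)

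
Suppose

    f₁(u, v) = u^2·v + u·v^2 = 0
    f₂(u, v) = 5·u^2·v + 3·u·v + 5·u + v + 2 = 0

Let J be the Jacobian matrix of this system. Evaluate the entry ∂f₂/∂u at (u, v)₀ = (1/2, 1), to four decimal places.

13.0000

∂f₂/∂u = 10·u·v + 3·v + 5.
At (1/2, 1) this is 13.0000.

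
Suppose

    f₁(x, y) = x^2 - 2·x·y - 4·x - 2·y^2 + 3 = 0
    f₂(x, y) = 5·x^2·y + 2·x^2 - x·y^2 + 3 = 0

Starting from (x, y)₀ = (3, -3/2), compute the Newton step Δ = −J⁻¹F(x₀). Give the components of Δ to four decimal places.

At (3, -3/2): F = (4.5000, -53.2500).
Jacobian J = [[2·x - 2·y - 4, -2·x - 4·y], [10·x·y + 4·x - y^2, 5·x^2 - 2·x·y]].
At the point, J = [[5.0000, 0.0000], [-35.2500, 54.0000]] (det J = 270.0000).
Solving J·Δ = −F gives Δ = (-0.9000, 0.3986).

(-0.9000, 0.3986)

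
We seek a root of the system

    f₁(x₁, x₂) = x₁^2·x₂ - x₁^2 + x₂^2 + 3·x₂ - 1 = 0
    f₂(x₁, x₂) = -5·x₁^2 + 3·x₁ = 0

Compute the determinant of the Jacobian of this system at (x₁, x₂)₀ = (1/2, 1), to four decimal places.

J = [[2·x₁·x₂ - 2·x₁, x₁^2 + 2·x₂ + 3], [-10·x₁ + 3, 0]].
At the point, J = [[0.0000, 5.2500], [-2.0000, 0.0000]].
det J = 10.5000.

10.5000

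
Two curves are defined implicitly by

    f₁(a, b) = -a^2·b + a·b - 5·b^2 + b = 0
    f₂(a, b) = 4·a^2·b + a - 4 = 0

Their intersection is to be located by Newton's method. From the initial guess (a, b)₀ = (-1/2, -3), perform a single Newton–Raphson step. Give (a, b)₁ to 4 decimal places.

(-0.0463, -1.3976)

At (-1/2, -3): F = (-45.7500, -7.5000).
Jacobian J = [[-2·a·b + b, -a^2 + a - 10·b + 1], [8·a·b + 1, 4·a^2]].
At the point, J = [[-6.0000, 30.2500], [13.0000, 1.0000]] (det J = -399.2500).
Solving J·Δ = −F gives Δ = (0.4537, 1.6024).
Then the next iterate is (a, b)₁ = (-0.0463, -1.3976).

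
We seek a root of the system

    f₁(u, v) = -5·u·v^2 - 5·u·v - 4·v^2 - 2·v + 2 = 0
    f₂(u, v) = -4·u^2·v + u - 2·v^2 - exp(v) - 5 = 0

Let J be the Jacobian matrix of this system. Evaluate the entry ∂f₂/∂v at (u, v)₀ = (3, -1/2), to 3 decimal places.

-34.607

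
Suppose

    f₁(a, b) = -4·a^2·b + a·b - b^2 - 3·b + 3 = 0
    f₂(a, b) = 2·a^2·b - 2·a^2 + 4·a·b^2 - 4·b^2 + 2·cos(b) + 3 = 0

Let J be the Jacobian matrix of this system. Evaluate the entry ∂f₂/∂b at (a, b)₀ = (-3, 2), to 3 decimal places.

∂f₂/∂b = 2·a^2 + 8·a·b - 8·b - 2·sin(b).
At (-3, 2) this is -47.819.

-47.819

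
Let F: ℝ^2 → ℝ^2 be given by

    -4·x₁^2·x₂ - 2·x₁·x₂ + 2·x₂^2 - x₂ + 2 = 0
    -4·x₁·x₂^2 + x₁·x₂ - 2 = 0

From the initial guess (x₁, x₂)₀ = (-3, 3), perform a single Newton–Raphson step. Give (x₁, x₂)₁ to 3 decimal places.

(-2.187, 1.983)

At (-3, 3): F = (-73.000, 97.000).
Jacobian J = [[-8·x₁·x₂ - 2·x₂, -4·x₁^2 - 2·x₁ + 4·x₂ - 1], [-4·x₂^2 + x₂, -8·x₁·x₂ + x₁]].
At the point, J = [[66.000, -19.000], [-33.000, 69.000]] (det J = 3927.000).
Solving J·Δ = −F gives Δ = (0.813, -1.017).
Then the next iterate is (x₁, x₂)₁ = (-2.187, 1.983).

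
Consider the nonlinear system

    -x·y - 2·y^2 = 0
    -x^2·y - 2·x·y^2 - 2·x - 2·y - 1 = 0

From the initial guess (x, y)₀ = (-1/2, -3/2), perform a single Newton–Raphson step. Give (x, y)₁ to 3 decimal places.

(-0.296, -0.739)

At (-1/2, -3/2): F = (-5.250, 5.625).
Jacobian J = [[-y, -x - 4·y], [-2·x·y - 2·y^2 - 2, -x^2 - 4·x·y - 2]].
At the point, J = [[1.500, 6.500], [-8.000, -5.250]] (det J = 44.125).
Solving J·Δ = −F gives Δ = (0.204, 0.761).
Then the next iterate is (x, y)₁ = (-0.296, -0.739).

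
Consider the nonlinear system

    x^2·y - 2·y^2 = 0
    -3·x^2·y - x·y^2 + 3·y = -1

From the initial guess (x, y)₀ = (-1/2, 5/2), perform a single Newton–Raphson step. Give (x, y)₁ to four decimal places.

At (-1/2, 5/2): F = (-11.8750, 9.7500).
Jacobian J = [[2·x·y, x^2 - 4·y], [-6·x·y - y^2, -3·x^2 - 2·x·y + 3]].
At the point, J = [[-2.5000, -9.7500], [1.2500, 4.7500]] (det J = 0.3125).
Solving J·Δ = −F gives Δ = (-123.7000, 30.5000).
Then the next iterate is (x, y)₁ = (-124.2000, 33.0000).

(-124.2000, 33.0000)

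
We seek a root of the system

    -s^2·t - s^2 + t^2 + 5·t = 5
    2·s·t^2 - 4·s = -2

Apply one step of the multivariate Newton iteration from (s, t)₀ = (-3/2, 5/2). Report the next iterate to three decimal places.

(-1.522, 1.771)

At (-3/2, 5/2): F = (5.875, -10.750).
Jacobian J = [[-2·s·t - 2·s, -s^2 + 2·t + 5], [2·t^2 - 4, 4·s·t]].
At the point, J = [[10.500, 7.750], [8.500, -15.000]] (det J = -223.375).
Solving J·Δ = −F gives Δ = (-0.022, -0.729).
Then the next iterate is (s, t)₁ = (-1.522, 1.771).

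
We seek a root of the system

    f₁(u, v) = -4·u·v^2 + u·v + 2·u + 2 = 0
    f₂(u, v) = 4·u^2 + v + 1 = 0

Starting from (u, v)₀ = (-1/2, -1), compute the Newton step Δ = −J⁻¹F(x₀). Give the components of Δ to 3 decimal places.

(0.381, 0.524)

At (-1/2, -1): F = (3.500, 1.000).
Jacobian J = [[-4·v^2 + v + 2, -8·u·v + u], [8·u, 1]].
At the point, J = [[-3.000, -4.500], [-4.000, 1.000]] (det J = -21.000).
Solving J·Δ = −F gives Δ = (0.381, 0.524).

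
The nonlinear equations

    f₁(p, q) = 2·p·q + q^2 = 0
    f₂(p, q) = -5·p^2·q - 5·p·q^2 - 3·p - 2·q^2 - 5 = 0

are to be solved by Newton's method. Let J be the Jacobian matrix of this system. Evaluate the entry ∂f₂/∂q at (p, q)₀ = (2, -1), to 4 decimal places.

∂f₂/∂q = -5·p^2 - 10·p·q - 4·q.
At (2, -1) this is 4.0000.

4.0000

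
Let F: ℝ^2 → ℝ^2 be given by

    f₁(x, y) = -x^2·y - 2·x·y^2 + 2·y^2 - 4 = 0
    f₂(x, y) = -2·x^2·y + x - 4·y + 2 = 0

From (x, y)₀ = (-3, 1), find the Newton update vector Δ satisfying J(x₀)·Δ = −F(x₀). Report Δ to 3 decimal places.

(1.514, -0.151)

At (-3, 1): F = (-5.000, -23.000).
Jacobian J = [[-2·x·y - 2·y^2, -x^2 - 4·x·y + 4·y], [-4·x·y + 1, -2·x^2 - 4]].
At the point, J = [[4.000, 7.000], [13.000, -22.000]] (det J = -179.000).
Solving J·Δ = −F gives Δ = (1.514, -0.151).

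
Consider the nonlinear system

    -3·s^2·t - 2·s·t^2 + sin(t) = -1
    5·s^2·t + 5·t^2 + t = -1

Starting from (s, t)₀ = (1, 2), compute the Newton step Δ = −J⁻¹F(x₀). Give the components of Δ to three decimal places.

(0.214, -1.434)

At (1, 2): F = (-12.09070, 33.000).
Jacobian J = [[-6·s·t - 2·t^2, -3·s^2 - 4·s·t + cos(t)], [10·s·t, 5·s^2 + 10·t + 1]].
At the point, J = [[-20.000, -11.41615], [20.000, 26.000]] (det J = -291.67706).
Solving J·Δ = −F gives Δ = (0.214, -1.434).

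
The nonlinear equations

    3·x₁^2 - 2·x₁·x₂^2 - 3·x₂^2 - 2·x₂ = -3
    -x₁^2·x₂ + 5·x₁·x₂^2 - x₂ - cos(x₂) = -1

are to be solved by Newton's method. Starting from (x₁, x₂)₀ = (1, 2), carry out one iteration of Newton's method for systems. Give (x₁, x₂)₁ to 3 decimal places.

At (1, 2): F = (-18.000, 17.41615).
Jacobian J = [[6·x₁ - 2·x₂^2, -4·x₁·x₂ - 6·x₂ - 2], [-2·x₁·x₂ + 5·x₂^2, -x₁^2 + 10·x₁·x₂ + sin(x₂) - 1]].
At the point, J = [[-2.000, -22.000], [16.000, 18.90930]] (det J = 314.18141).
Solving J·Δ = −F gives Δ = (-0.136, -0.806).
Then the next iterate is (x₁, x₂)₁ = (0.864, 1.194).

(0.864, 1.194)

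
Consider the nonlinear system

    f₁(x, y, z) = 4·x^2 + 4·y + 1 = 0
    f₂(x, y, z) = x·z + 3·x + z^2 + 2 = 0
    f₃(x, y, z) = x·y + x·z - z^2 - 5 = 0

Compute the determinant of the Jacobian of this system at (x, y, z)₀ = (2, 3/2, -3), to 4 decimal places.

152.0000

J = [[8·x, 4, 0], [z + 3, 0, x + 2·z], [y + z, x, x - 2·z]].
At the point, J = [[16.0000, 4.0000, 0.0000], [0.0000, 0.0000, -4.0000], [-1.5000, 2.0000, 8.0000]].
det J = 152.0000.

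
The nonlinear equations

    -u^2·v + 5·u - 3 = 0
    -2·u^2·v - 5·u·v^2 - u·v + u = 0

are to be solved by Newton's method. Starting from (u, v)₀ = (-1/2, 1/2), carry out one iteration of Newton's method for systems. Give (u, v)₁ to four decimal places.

(0.5158, 0.3484)

At (-1/2, 1/2): F = (-5.6250, 0.1250).
Jacobian J = [[-2·u·v + 5, -u^2], [-4·u·v - 5·v^2 - v + 1, -2·u^2 - 10·u·v - u]].
At the point, J = [[5.5000, -0.2500], [0.2500, 2.5000]] (det J = 13.8125).
Solving J·Δ = −F gives Δ = (1.0158, -0.1516).
Then the next iterate is (u, v)₁ = (0.5158, 0.3484).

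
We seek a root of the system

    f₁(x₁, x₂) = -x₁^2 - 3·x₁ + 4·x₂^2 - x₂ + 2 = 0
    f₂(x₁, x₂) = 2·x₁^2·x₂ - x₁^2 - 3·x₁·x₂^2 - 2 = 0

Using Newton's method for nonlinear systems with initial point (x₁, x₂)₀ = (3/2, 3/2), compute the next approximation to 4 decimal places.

(0.5502, 0.7319)

At (3/2, 3/2): F = (2.7500, -7.6250).
Jacobian J = [[-2·x₁ - 3, 8·x₂ - 1], [4·x₁·x₂ - 2·x₁ - 3·x₂^2, 2·x₁^2 - 6·x₁·x₂]].
At the point, J = [[-6.0000, 11.0000], [-0.7500, -9.0000]] (det J = 62.2500).
Solving J·Δ = −F gives Δ = (-0.9498, -0.7681).
Then the next iterate is (x₁, x₂)₁ = (0.5502, 0.7319).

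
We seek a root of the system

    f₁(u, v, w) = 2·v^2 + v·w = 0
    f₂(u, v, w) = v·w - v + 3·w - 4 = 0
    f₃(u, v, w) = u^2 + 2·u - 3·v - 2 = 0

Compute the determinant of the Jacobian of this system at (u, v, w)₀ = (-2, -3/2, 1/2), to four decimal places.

18.0000

J = [[0, 4·v + w, v], [0, w - 1, v + 3], [2·u + 2, -3, 0]].
At the point, J = [[0.0000, -5.5000, -1.5000], [0.0000, -0.5000, 1.5000], [-2.0000, -3.0000, 0.0000]].
det J = 18.0000.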